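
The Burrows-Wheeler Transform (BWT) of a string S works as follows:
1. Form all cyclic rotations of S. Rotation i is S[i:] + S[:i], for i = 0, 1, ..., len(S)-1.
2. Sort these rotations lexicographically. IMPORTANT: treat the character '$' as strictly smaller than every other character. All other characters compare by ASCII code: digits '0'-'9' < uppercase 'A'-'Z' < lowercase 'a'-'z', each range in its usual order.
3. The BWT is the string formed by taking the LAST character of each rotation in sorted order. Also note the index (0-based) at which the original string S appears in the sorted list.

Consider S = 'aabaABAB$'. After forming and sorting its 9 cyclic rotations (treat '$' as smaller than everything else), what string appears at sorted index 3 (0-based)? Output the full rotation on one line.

Answer: B$aabaABA

Derivation:
All 9 rotations (rotation i = S[i:]+S[:i]):
  rot[0] = aabaABAB$
  rot[1] = abaABAB$a
  rot[2] = baABAB$aa
  rot[3] = aABAB$aab
  rot[4] = ABAB$aaba
  rot[5] = BAB$aabaA
  rot[6] = AB$aabaAB
  rot[7] = B$aabaABA
  rot[8] = $aabaABAB
Sorted (with $ < everything):
  sorted[0] = $aabaABAB
  sorted[1] = AB$aabaAB
  sorted[2] = ABAB$aaba
  sorted[3] = B$aabaABA
  sorted[4] = BAB$aabaA
  sorted[5] = aABAB$aab
  sorted[6] = aabaABAB$
  sorted[7] = abaABAB$a
  sorted[8] = baABAB$aa
sorted[3] = B$aabaABA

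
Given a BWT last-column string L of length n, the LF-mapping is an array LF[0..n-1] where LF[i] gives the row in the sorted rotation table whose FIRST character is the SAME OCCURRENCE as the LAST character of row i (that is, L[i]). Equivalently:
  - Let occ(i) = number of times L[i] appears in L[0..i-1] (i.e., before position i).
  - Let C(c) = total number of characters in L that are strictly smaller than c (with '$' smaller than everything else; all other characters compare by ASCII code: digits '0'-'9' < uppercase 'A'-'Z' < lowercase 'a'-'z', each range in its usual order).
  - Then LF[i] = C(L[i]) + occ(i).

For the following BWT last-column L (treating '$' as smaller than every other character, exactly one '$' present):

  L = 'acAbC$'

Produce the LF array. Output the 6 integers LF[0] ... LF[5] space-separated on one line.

Char counts: '$':1, 'A':1, 'C':1, 'a':1, 'b':1, 'c':1
C (first-col start): C('$')=0, C('A')=1, C('C')=2, C('a')=3, C('b')=4, C('c')=5
L[0]='a': occ=0, LF[0]=C('a')+0=3+0=3
L[1]='c': occ=0, LF[1]=C('c')+0=5+0=5
L[2]='A': occ=0, LF[2]=C('A')+0=1+0=1
L[3]='b': occ=0, LF[3]=C('b')+0=4+0=4
L[4]='C': occ=0, LF[4]=C('C')+0=2+0=2
L[5]='$': occ=0, LF[5]=C('$')+0=0+0=0

Answer: 3 5 1 4 2 0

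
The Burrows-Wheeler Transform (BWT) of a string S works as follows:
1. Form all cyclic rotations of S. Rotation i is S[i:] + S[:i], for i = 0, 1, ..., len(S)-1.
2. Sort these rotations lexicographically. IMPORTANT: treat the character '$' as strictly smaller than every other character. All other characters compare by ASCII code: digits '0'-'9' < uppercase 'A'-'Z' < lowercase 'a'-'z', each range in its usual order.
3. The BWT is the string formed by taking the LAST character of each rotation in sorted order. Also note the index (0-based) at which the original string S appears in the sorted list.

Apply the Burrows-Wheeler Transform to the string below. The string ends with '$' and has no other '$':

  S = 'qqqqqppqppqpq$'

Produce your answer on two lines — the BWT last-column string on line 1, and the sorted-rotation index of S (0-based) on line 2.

All 14 rotations (rotation i = S[i:]+S[:i]):
  rot[0] = qqqqqppqppqpq$
  rot[1] = qqqqppqppqpq$q
  rot[2] = qqqppqppqpq$qq
  rot[3] = qqppqppqpq$qqq
  rot[4] = qppqppqpq$qqqq
  rot[5] = ppqppqpq$qqqqq
  rot[6] = pqppqpq$qqqqqp
  rot[7] = qppqpq$qqqqqpp
  rot[8] = ppqpq$qqqqqppq
  rot[9] = pqpq$qqqqqppqp
  rot[10] = qpq$qqqqqppqpp
  rot[11] = pq$qqqqqppqppq
  rot[12] = q$qqqqqppqppqp
  rot[13] = $qqqqqppqppqpq
Sorted (with $ < everything):
  sorted[0] = $qqqqqppqppqpq  (last char: 'q')
  sorted[1] = ppqppqpq$qqqqq  (last char: 'q')
  sorted[2] = ppqpq$qqqqqppq  (last char: 'q')
  sorted[3] = pq$qqqqqppqppq  (last char: 'q')
  sorted[4] = pqppqpq$qqqqqp  (last char: 'p')
  sorted[5] = pqpq$qqqqqppqp  (last char: 'p')
  sorted[6] = q$qqqqqppqppqp  (last char: 'p')
  sorted[7] = qppqppqpq$qqqq  (last char: 'q')
  sorted[8] = qppqpq$qqqqqpp  (last char: 'p')
  sorted[9] = qpq$qqqqqppqpp  (last char: 'p')
  sorted[10] = qqppqppqpq$qqq  (last char: 'q')
  sorted[11] = qqqppqppqpq$qq  (last char: 'q')
  sorted[12] = qqqqppqppqpq$q  (last char: 'q')
  sorted[13] = qqqqqppqppqpq$  (last char: '$')
Last column: qqqqpppqppqqq$
Original string S is at sorted index 13

Answer: qqqqpppqppqqq$
13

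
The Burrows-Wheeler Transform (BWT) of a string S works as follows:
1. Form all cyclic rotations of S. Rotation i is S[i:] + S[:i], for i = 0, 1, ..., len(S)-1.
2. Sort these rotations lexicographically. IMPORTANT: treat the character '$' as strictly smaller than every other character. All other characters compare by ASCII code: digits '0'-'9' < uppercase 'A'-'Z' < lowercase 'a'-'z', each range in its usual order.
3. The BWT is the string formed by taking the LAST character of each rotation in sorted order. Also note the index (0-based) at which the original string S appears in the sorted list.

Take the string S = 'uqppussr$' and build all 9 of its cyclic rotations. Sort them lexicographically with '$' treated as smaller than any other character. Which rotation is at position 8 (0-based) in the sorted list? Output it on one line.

All 9 rotations (rotation i = S[i:]+S[:i]):
  rot[0] = uqppussr$
  rot[1] = qppussr$u
  rot[2] = ppussr$uq
  rot[3] = pussr$uqp
  rot[4] = ussr$uqpp
  rot[5] = ssr$uqppu
  rot[6] = sr$uqppus
  rot[7] = r$uqppuss
  rot[8] = $uqppussr
Sorted (with $ < everything):
  sorted[0] = $uqppussr
  sorted[1] = ppussr$uq
  sorted[2] = pussr$uqp
  sorted[3] = qppussr$u
  sorted[4] = r$uqppuss
  sorted[5] = sr$uqppus
  sorted[6] = ssr$uqppu
  sorted[7] = uqppussr$
  sorted[8] = ussr$uqpp
sorted[8] = ussr$uqpp

Answer: ussr$uqpp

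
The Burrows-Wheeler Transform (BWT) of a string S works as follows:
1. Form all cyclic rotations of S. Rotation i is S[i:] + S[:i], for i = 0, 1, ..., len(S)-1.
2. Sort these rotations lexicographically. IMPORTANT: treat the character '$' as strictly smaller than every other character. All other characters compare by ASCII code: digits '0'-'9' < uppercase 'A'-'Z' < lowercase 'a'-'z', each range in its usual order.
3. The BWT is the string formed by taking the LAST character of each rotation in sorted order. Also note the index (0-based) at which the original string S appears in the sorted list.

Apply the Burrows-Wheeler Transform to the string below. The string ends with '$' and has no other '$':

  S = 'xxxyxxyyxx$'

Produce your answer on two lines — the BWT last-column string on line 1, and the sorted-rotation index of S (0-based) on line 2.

Answer: xxy$xyxxyxx
3

Derivation:
All 11 rotations (rotation i = S[i:]+S[:i]):
  rot[0] = xxxyxxyyxx$
  rot[1] = xxyxxyyxx$x
  rot[2] = xyxxyyxx$xx
  rot[3] = yxxyyxx$xxx
  rot[4] = xxyyxx$xxxy
  rot[5] = xyyxx$xxxyx
  rot[6] = yyxx$xxxyxx
  rot[7] = yxx$xxxyxxy
  rot[8] = xx$xxxyxxyy
  rot[9] = x$xxxyxxyyx
  rot[10] = $xxxyxxyyxx
Sorted (with $ < everything):
  sorted[0] = $xxxyxxyyxx  (last char: 'x')
  sorted[1] = x$xxxyxxyyx  (last char: 'x')
  sorted[2] = xx$xxxyxxyy  (last char: 'y')
  sorted[3] = xxxyxxyyxx$  (last char: '$')
  sorted[4] = xxyxxyyxx$x  (last char: 'x')
  sorted[5] = xxyyxx$xxxy  (last char: 'y')
  sorted[6] = xyxxyyxx$xx  (last char: 'x')
  sorted[7] = xyyxx$xxxyx  (last char: 'x')
  sorted[8] = yxx$xxxyxxy  (last char: 'y')
  sorted[9] = yxxyyxx$xxx  (last char: 'x')
  sorted[10] = yyxx$xxxyxx  (last char: 'x')
Last column: xxy$xyxxyxx
Original string S is at sorted index 3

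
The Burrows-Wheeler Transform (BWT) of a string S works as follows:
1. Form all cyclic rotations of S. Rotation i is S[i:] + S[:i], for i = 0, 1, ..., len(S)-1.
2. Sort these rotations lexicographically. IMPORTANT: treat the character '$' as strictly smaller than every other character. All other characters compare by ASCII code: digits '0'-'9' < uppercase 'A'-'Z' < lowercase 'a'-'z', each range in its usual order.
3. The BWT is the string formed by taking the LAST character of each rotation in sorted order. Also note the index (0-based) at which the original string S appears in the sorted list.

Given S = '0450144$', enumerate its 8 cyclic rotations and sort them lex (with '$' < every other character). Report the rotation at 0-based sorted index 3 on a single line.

Answer: 144$0450

Derivation:
All 8 rotations (rotation i = S[i:]+S[:i]):
  rot[0] = 0450144$
  rot[1] = 450144$0
  rot[2] = 50144$04
  rot[3] = 0144$045
  rot[4] = 144$0450
  rot[5] = 44$04501
  rot[6] = 4$045014
  rot[7] = $0450144
Sorted (with $ < everything):
  sorted[0] = $0450144
  sorted[1] = 0144$045
  sorted[2] = 0450144$
  sorted[3] = 144$0450
  sorted[4] = 4$045014
  sorted[5] = 44$04501
  sorted[6] = 450144$0
  sorted[7] = 50144$04
sorted[3] = 144$0450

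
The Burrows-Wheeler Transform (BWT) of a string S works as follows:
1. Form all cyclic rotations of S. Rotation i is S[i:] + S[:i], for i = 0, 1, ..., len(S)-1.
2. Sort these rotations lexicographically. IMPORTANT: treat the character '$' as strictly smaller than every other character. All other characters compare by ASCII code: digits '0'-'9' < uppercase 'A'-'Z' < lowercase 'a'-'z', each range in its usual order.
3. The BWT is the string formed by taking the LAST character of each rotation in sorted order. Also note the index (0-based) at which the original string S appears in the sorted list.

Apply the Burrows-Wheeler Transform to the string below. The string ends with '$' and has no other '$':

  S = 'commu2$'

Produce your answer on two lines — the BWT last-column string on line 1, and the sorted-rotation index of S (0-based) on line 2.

All 7 rotations (rotation i = S[i:]+S[:i]):
  rot[0] = commu2$
  rot[1] = ommu2$c
  rot[2] = mmu2$co
  rot[3] = mu2$com
  rot[4] = u2$comm
  rot[5] = 2$commu
  rot[6] = $commu2
Sorted (with $ < everything):
  sorted[0] = $commu2  (last char: '2')
  sorted[1] = 2$commu  (last char: 'u')
  sorted[2] = commu2$  (last char: '$')
  sorted[3] = mmu2$co  (last char: 'o')
  sorted[4] = mu2$com  (last char: 'm')
  sorted[5] = ommu2$c  (last char: 'c')
  sorted[6] = u2$comm  (last char: 'm')
Last column: 2u$omcm
Original string S is at sorted index 2

Answer: 2u$omcm
2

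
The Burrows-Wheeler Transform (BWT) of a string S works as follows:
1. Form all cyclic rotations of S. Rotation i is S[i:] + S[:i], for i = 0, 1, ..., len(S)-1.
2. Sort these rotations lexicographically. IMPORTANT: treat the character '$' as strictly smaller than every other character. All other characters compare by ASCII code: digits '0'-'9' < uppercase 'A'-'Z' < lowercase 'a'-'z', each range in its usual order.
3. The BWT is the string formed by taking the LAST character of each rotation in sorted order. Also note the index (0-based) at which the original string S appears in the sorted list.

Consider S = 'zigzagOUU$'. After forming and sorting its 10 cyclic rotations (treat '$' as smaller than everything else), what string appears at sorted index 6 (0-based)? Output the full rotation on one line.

All 10 rotations (rotation i = S[i:]+S[:i]):
  rot[0] = zigzagOUU$
  rot[1] = igzagOUU$z
  rot[2] = gzagOUU$zi
  rot[3] = zagOUU$zig
  rot[4] = agOUU$zigz
  rot[5] = gOUU$zigza
  rot[6] = OUU$zigzag
  rot[7] = UU$zigzagO
  rot[8] = U$zigzagOU
  rot[9] = $zigzagOUU
Sorted (with $ < everything):
  sorted[0] = $zigzagOUU
  sorted[1] = OUU$zigzag
  sorted[2] = U$zigzagOU
  sorted[3] = UU$zigzagO
  sorted[4] = agOUU$zigz
  sorted[5] = gOUU$zigza
  sorted[6] = gzagOUU$zi
  sorted[7] = igzagOUU$z
  sorted[8] = zagOUU$zig
  sorted[9] = zigzagOUU$
sorted[6] = gzagOUU$zi

Answer: gzagOUU$zi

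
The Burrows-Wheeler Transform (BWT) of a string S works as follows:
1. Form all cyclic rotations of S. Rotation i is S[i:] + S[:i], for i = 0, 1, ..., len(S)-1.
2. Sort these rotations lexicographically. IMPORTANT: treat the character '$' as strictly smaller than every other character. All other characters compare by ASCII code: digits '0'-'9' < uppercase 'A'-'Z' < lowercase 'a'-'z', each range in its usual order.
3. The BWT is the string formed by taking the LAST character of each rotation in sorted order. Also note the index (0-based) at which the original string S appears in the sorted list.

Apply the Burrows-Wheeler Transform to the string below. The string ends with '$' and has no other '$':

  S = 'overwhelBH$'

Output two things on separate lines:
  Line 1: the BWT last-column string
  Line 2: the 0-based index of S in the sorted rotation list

All 11 rotations (rotation i = S[i:]+S[:i]):
  rot[0] = overwhelBH$
  rot[1] = verwhelBH$o
  rot[2] = erwhelBH$ov
  rot[3] = rwhelBH$ove
  rot[4] = whelBH$over
  rot[5] = helBH$overw
  rot[6] = elBH$overwh
  rot[7] = lBH$overwhe
  rot[8] = BH$overwhel
  rot[9] = H$overwhelB
  rot[10] = $overwhelBH
Sorted (with $ < everything):
  sorted[0] = $overwhelBH  (last char: 'H')
  sorted[1] = BH$overwhel  (last char: 'l')
  sorted[2] = H$overwhelB  (last char: 'B')
  sorted[3] = elBH$overwh  (last char: 'h')
  sorted[4] = erwhelBH$ov  (last char: 'v')
  sorted[5] = helBH$overw  (last char: 'w')
  sorted[6] = lBH$overwhe  (last char: 'e')
  sorted[7] = overwhelBH$  (last char: '$')
  sorted[8] = rwhelBH$ove  (last char: 'e')
  sorted[9] = verwhelBH$o  (last char: 'o')
  sorted[10] = whelBH$over  (last char: 'r')
Last column: HlBhvwe$eor
Original string S is at sorted index 7

Answer: HlBhvwe$eor
7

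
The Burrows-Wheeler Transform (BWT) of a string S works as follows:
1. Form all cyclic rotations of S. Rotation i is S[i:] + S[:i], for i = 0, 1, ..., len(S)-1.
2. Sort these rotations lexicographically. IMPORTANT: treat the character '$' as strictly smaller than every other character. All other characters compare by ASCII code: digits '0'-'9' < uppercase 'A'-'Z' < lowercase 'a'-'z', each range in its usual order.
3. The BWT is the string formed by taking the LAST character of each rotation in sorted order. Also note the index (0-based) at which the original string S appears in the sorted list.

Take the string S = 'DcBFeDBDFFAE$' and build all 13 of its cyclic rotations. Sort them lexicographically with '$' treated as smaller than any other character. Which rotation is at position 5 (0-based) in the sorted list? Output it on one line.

Answer: DFFAE$DcBFeDB

Derivation:
All 13 rotations (rotation i = S[i:]+S[:i]):
  rot[0] = DcBFeDBDFFAE$
  rot[1] = cBFeDBDFFAE$D
  rot[2] = BFeDBDFFAE$Dc
  rot[3] = FeDBDFFAE$DcB
  rot[4] = eDBDFFAE$DcBF
  rot[5] = DBDFFAE$DcBFe
  rot[6] = BDFFAE$DcBFeD
  rot[7] = DFFAE$DcBFeDB
  rot[8] = FFAE$DcBFeDBD
  rot[9] = FAE$DcBFeDBDF
  rot[10] = AE$DcBFeDBDFF
  rot[11] = E$DcBFeDBDFFA
  rot[12] = $DcBFeDBDFFAE
Sorted (with $ < everything):
  sorted[0] = $DcBFeDBDFFAE
  sorted[1] = AE$DcBFeDBDFF
  sorted[2] = BDFFAE$DcBFeD
  sorted[3] = BFeDBDFFAE$Dc
  sorted[4] = DBDFFAE$DcBFe
  sorted[5] = DFFAE$DcBFeDB
  sorted[6] = DcBFeDBDFFAE$
  sorted[7] = E$DcBFeDBDFFA
  sorted[8] = FAE$DcBFeDBDF
  sorted[9] = FFAE$DcBFeDBD
  sorted[10] = FeDBDFFAE$DcB
  sorted[11] = cBFeDBDFFAE$D
  sorted[12] = eDBDFFAE$DcBF
sorted[5] = DFFAE$DcBFeDB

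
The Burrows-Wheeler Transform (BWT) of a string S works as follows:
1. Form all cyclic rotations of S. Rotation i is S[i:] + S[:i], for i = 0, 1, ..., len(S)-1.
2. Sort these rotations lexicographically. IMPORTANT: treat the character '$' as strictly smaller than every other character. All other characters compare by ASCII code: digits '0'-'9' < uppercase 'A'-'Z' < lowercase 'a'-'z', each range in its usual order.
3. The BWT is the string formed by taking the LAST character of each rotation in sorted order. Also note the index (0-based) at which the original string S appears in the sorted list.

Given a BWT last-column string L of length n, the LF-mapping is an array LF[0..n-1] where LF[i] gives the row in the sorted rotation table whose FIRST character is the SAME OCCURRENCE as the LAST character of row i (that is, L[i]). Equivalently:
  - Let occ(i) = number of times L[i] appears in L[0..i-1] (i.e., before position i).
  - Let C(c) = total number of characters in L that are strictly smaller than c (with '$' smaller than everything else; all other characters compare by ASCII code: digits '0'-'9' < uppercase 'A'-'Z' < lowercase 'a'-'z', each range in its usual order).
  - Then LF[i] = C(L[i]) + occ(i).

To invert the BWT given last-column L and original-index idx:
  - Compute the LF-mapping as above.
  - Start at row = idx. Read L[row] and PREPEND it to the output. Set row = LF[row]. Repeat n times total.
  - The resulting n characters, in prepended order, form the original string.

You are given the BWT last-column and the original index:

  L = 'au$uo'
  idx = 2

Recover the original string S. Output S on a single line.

LF mapping: 1 3 0 4 2
Walk LF starting at row 2, prepending L[row]:
  step 1: row=2, L[2]='$', prepend. Next row=LF[2]=0
  step 2: row=0, L[0]='a', prepend. Next row=LF[0]=1
  step 3: row=1, L[1]='u', prepend. Next row=LF[1]=3
  step 4: row=3, L[3]='u', prepend. Next row=LF[3]=4
  step 5: row=4, L[4]='o', prepend. Next row=LF[4]=2
Reversed output: ouua$

Answer: ouua$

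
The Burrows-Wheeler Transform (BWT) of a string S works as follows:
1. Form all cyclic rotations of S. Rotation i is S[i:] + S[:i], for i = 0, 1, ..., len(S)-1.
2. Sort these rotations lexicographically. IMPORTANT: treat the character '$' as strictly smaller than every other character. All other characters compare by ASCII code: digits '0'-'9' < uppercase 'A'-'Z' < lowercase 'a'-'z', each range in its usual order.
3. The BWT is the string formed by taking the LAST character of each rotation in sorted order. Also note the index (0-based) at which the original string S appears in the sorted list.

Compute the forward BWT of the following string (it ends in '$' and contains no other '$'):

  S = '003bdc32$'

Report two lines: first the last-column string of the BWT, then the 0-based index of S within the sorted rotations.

All 9 rotations (rotation i = S[i:]+S[:i]):
  rot[0] = 003bdc32$
  rot[1] = 03bdc32$0
  rot[2] = 3bdc32$00
  rot[3] = bdc32$003
  rot[4] = dc32$003b
  rot[5] = c32$003bd
  rot[6] = 32$003bdc
  rot[7] = 2$003bdc3
  rot[8] = $003bdc32
Sorted (with $ < everything):
  sorted[0] = $003bdc32  (last char: '2')
  sorted[1] = 003bdc32$  (last char: '$')
  sorted[2] = 03bdc32$0  (last char: '0')
  sorted[3] = 2$003bdc3  (last char: '3')
  sorted[4] = 32$003bdc  (last char: 'c')
  sorted[5] = 3bdc32$00  (last char: '0')
  sorted[6] = bdc32$003  (last char: '3')
  sorted[7] = c32$003bd  (last char: 'd')
  sorted[8] = dc32$003b  (last char: 'b')
Last column: 2$03c03db
Original string S is at sorted index 1

Answer: 2$03c03db
1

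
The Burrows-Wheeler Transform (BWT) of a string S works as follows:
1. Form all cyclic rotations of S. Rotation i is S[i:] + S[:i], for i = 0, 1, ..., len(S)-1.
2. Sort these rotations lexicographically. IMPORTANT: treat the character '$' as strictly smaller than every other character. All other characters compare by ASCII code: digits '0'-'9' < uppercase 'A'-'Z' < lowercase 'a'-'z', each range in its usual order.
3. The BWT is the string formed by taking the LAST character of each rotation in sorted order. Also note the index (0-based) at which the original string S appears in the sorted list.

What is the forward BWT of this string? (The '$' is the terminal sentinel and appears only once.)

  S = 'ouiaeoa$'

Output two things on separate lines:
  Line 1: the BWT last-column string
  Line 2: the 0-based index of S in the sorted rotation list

All 8 rotations (rotation i = S[i:]+S[:i]):
  rot[0] = ouiaeoa$
  rot[1] = uiaeoa$o
  rot[2] = iaeoa$ou
  rot[3] = aeoa$oui
  rot[4] = eoa$ouia
  rot[5] = oa$ouiae
  rot[6] = a$ouiaeo
  rot[7] = $ouiaeoa
Sorted (with $ < everything):
  sorted[0] = $ouiaeoa  (last char: 'a')
  sorted[1] = a$ouiaeo  (last char: 'o')
  sorted[2] = aeoa$oui  (last char: 'i')
  sorted[3] = eoa$ouia  (last char: 'a')
  sorted[4] = iaeoa$ou  (last char: 'u')
  sorted[5] = oa$ouiae  (last char: 'e')
  sorted[6] = ouiaeoa$  (last char: '$')
  sorted[7] = uiaeoa$o  (last char: 'o')
Last column: aoiaue$o
Original string S is at sorted index 6

Answer: aoiaue$o
6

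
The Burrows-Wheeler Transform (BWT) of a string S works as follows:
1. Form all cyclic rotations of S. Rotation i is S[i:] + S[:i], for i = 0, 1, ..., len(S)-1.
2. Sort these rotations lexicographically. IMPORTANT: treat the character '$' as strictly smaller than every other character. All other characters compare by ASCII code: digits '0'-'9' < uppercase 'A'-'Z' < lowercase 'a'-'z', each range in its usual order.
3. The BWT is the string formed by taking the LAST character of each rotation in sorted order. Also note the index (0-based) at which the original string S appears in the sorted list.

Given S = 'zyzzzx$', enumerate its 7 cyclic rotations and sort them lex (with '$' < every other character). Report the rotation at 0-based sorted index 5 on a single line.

All 7 rotations (rotation i = S[i:]+S[:i]):
  rot[0] = zyzzzx$
  rot[1] = yzzzx$z
  rot[2] = zzzx$zy
  rot[3] = zzx$zyz
  rot[4] = zx$zyzz
  rot[5] = x$zyzzz
  rot[6] = $zyzzzx
Sorted (with $ < everything):
  sorted[0] = $zyzzzx
  sorted[1] = x$zyzzz
  sorted[2] = yzzzx$z
  sorted[3] = zx$zyzz
  sorted[4] = zyzzzx$
  sorted[5] = zzx$zyz
  sorted[6] = zzzx$zy
sorted[5] = zzx$zyz

Answer: zzx$zyz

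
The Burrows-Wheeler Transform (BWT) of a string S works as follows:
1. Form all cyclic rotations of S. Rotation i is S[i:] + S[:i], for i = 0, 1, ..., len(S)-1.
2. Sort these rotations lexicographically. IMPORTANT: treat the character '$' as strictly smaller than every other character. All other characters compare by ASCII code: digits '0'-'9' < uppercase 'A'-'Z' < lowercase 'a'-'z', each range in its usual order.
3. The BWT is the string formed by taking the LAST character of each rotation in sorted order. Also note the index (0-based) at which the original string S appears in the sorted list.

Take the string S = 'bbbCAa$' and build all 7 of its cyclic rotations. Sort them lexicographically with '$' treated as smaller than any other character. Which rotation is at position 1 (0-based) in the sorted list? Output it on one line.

Answer: Aa$bbbC

Derivation:
All 7 rotations (rotation i = S[i:]+S[:i]):
  rot[0] = bbbCAa$
  rot[1] = bbCAa$b
  rot[2] = bCAa$bb
  rot[3] = CAa$bbb
  rot[4] = Aa$bbbC
  rot[5] = a$bbbCA
  rot[6] = $bbbCAa
Sorted (with $ < everything):
  sorted[0] = $bbbCAa
  sorted[1] = Aa$bbbC
  sorted[2] = CAa$bbb
  sorted[3] = a$bbbCA
  sorted[4] = bCAa$bb
  sorted[5] = bbCAa$b
  sorted[6] = bbbCAa$
sorted[1] = Aa$bbbC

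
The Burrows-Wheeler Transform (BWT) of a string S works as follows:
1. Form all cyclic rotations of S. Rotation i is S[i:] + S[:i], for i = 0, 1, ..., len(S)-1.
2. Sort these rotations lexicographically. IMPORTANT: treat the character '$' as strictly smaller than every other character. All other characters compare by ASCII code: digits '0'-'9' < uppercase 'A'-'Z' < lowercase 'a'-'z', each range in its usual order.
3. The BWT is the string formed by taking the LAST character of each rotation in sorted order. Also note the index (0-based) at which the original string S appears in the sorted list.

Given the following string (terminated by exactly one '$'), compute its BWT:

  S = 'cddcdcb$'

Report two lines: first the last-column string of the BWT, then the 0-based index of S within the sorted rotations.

All 8 rotations (rotation i = S[i:]+S[:i]):
  rot[0] = cddcdcb$
  rot[1] = ddcdcb$c
  rot[2] = dcdcb$cd
  rot[3] = cdcb$cdd
  rot[4] = dcb$cddc
  rot[5] = cb$cddcd
  rot[6] = b$cddcdc
  rot[7] = $cddcdcb
Sorted (with $ < everything):
  sorted[0] = $cddcdcb  (last char: 'b')
  sorted[1] = b$cddcdc  (last char: 'c')
  sorted[2] = cb$cddcd  (last char: 'd')
  sorted[3] = cdcb$cdd  (last char: 'd')
  sorted[4] = cddcdcb$  (last char: '$')
  sorted[5] = dcb$cddc  (last char: 'c')
  sorted[6] = dcdcb$cd  (last char: 'd')
  sorted[7] = ddcdcb$c  (last char: 'c')
Last column: bcdd$cdc
Original string S is at sorted index 4

Answer: bcdd$cdc
4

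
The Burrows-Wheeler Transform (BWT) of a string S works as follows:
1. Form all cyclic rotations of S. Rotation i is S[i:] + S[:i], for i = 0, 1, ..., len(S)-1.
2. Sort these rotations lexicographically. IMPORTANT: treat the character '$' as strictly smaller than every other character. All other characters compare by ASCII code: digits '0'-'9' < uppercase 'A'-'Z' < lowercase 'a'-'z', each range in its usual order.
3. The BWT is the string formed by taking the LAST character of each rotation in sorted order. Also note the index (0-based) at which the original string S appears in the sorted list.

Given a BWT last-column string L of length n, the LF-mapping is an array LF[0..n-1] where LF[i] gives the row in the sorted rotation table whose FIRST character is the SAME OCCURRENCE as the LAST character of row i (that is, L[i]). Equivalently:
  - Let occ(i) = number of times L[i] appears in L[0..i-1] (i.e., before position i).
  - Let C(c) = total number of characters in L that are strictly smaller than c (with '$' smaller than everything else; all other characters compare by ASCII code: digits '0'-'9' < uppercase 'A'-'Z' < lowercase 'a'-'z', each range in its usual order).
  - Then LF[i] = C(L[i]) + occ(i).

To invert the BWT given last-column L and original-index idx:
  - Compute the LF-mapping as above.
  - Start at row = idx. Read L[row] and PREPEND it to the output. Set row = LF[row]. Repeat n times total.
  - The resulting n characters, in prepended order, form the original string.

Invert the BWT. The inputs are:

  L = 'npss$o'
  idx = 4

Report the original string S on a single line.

Answer: sospn$

Derivation:
LF mapping: 1 3 4 5 0 2
Walk LF starting at row 4, prepending L[row]:
  step 1: row=4, L[4]='$', prepend. Next row=LF[4]=0
  step 2: row=0, L[0]='n', prepend. Next row=LF[0]=1
  step 3: row=1, L[1]='p', prepend. Next row=LF[1]=3
  step 4: row=3, L[3]='s', prepend. Next row=LF[3]=5
  step 5: row=5, L[5]='o', prepend. Next row=LF[5]=2
  step 6: row=2, L[2]='s', prepend. Next row=LF[2]=4
Reversed output: sospn$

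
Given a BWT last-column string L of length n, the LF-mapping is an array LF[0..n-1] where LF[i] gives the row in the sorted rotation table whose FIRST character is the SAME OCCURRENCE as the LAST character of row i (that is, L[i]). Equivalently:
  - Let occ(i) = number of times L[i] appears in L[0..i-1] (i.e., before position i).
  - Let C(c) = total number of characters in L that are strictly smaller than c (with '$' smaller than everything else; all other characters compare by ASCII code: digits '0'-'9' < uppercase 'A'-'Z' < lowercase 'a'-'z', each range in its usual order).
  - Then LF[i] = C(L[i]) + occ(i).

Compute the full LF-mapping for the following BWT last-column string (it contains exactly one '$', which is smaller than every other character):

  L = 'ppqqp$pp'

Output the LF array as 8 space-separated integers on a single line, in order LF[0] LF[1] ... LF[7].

Char counts: '$':1, 'p':5, 'q':2
C (first-col start): C('$')=0, C('p')=1, C('q')=6
L[0]='p': occ=0, LF[0]=C('p')+0=1+0=1
L[1]='p': occ=1, LF[1]=C('p')+1=1+1=2
L[2]='q': occ=0, LF[2]=C('q')+0=6+0=6
L[3]='q': occ=1, LF[3]=C('q')+1=6+1=7
L[4]='p': occ=2, LF[4]=C('p')+2=1+2=3
L[5]='$': occ=0, LF[5]=C('$')+0=0+0=0
L[6]='p': occ=3, LF[6]=C('p')+3=1+3=4
L[7]='p': occ=4, LF[7]=C('p')+4=1+4=5

Answer: 1 2 6 7 3 0 4 5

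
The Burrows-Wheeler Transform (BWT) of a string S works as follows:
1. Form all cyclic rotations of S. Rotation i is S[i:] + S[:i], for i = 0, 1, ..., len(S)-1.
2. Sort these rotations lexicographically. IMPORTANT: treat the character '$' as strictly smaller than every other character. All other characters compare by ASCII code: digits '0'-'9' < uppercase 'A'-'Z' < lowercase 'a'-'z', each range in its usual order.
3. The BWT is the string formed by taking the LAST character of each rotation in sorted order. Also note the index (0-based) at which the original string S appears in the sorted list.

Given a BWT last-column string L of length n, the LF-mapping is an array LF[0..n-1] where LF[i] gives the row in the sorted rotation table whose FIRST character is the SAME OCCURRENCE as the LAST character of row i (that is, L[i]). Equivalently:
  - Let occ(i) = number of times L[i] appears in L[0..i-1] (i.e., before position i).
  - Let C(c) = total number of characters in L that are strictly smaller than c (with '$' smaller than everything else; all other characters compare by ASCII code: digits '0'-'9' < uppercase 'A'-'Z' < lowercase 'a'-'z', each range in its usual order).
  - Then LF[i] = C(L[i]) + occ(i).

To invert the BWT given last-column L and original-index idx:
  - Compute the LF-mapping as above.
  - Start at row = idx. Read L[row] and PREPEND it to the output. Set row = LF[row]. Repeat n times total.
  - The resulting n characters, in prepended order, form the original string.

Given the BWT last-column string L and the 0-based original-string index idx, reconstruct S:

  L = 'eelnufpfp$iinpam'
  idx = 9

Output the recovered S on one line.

Answer: muffinpineapple$

Derivation:
LF mapping: 2 3 8 10 15 4 12 5 13 0 6 7 11 14 1 9
Walk LF starting at row 9, prepending L[row]:
  step 1: row=9, L[9]='$', prepend. Next row=LF[9]=0
  step 2: row=0, L[0]='e', prepend. Next row=LF[0]=2
  step 3: row=2, L[2]='l', prepend. Next row=LF[2]=8
  step 4: row=8, L[8]='p', prepend. Next row=LF[8]=13
  step 5: row=13, L[13]='p', prepend. Next row=LF[13]=14
  step 6: row=14, L[14]='a', prepend. Next row=LF[14]=1
  step 7: row=1, L[1]='e', prepend. Next row=LF[1]=3
  step 8: row=3, L[3]='n', prepend. Next row=LF[3]=10
  step 9: row=10, L[10]='i', prepend. Next row=LF[10]=6
  step 10: row=6, L[6]='p', prepend. Next row=LF[6]=12
  step 11: row=12, L[12]='n', prepend. Next row=LF[12]=11
  step 12: row=11, L[11]='i', prepend. Next row=LF[11]=7
  step 13: row=7, L[7]='f', prepend. Next row=LF[7]=5
  step 14: row=5, L[5]='f', prepend. Next row=LF[5]=4
  step 15: row=4, L[4]='u', prepend. Next row=LF[4]=15
  step 16: row=15, L[15]='m', prepend. Next row=LF[15]=9
Reversed output: muffinpineapple$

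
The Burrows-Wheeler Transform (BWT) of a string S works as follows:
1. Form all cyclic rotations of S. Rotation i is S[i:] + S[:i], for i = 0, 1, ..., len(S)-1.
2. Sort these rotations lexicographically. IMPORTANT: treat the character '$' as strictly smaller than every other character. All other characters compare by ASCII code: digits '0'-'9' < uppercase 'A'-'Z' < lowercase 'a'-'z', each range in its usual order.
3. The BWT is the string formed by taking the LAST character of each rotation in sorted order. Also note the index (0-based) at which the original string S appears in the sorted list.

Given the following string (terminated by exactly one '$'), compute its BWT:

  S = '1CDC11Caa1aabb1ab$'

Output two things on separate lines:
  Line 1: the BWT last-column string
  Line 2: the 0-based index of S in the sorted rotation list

Answer: bC$1abD11CaC11aaba
2

Derivation:
All 18 rotations (rotation i = S[i:]+S[:i]):
  rot[0] = 1CDC11Caa1aabb1ab$
  rot[1] = CDC11Caa1aabb1ab$1
  rot[2] = DC11Caa1aabb1ab$1C
  rot[3] = C11Caa1aabb1ab$1CD
  rot[4] = 11Caa1aabb1ab$1CDC
  rot[5] = 1Caa1aabb1ab$1CDC1
  rot[6] = Caa1aabb1ab$1CDC11
  rot[7] = aa1aabb1ab$1CDC11C
  rot[8] = a1aabb1ab$1CDC11Ca
  rot[9] = 1aabb1ab$1CDC11Caa
  rot[10] = aabb1ab$1CDC11Caa1
  rot[11] = abb1ab$1CDC11Caa1a
  rot[12] = bb1ab$1CDC11Caa1aa
  rot[13] = b1ab$1CDC11Caa1aab
  rot[14] = 1ab$1CDC11Caa1aabb
  rot[15] = ab$1CDC11Caa1aabb1
  rot[16] = b$1CDC11Caa1aabb1a
  rot[17] = $1CDC11Caa1aabb1ab
Sorted (with $ < everything):
  sorted[0] = $1CDC11Caa1aabb1ab  (last char: 'b')
  sorted[1] = 11Caa1aabb1ab$1CDC  (last char: 'C')
  sorted[2] = 1CDC11Caa1aabb1ab$  (last char: '$')
  sorted[3] = 1Caa1aabb1ab$1CDC1  (last char: '1')
  sorted[4] = 1aabb1ab$1CDC11Caa  (last char: 'a')
  sorted[5] = 1ab$1CDC11Caa1aabb  (last char: 'b')
  sorted[6] = C11Caa1aabb1ab$1CD  (last char: 'D')
  sorted[7] = CDC11Caa1aabb1ab$1  (last char: '1')
  sorted[8] = Caa1aabb1ab$1CDC11  (last char: '1')
  sorted[9] = DC11Caa1aabb1ab$1C  (last char: 'C')
  sorted[10] = a1aabb1ab$1CDC11Ca  (last char: 'a')
  sorted[11] = aa1aabb1ab$1CDC11C  (last char: 'C')
  sorted[12] = aabb1ab$1CDC11Caa1  (last char: '1')
  sorted[13] = ab$1CDC11Caa1aabb1  (last char: '1')
  sorted[14] = abb1ab$1CDC11Caa1a  (last char: 'a')
  sorted[15] = b$1CDC11Caa1aabb1a  (last char: 'a')
  sorted[16] = b1ab$1CDC11Caa1aab  (last char: 'b')
  sorted[17] = bb1ab$1CDC11Caa1aa  (last char: 'a')
Last column: bC$1abD11CaC11aaba
Original string S is at sorted index 2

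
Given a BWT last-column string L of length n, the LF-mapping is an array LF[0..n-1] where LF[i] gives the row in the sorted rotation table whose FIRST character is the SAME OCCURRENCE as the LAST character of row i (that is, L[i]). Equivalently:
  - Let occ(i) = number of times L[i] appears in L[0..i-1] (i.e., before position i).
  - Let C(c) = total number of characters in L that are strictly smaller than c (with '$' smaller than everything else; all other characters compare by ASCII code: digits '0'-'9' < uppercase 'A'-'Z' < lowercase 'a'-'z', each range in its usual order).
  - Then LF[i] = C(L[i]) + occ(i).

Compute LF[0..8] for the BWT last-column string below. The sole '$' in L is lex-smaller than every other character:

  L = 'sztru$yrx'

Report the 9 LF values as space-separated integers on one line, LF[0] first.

Answer: 3 8 4 1 5 0 7 2 6

Derivation:
Char counts: '$':1, 'r':2, 's':1, 't':1, 'u':1, 'x':1, 'y':1, 'z':1
C (first-col start): C('$')=0, C('r')=1, C('s')=3, C('t')=4, C('u')=5, C('x')=6, C('y')=7, C('z')=8
L[0]='s': occ=0, LF[0]=C('s')+0=3+0=3
L[1]='z': occ=0, LF[1]=C('z')+0=8+0=8
L[2]='t': occ=0, LF[2]=C('t')+0=4+0=4
L[3]='r': occ=0, LF[3]=C('r')+0=1+0=1
L[4]='u': occ=0, LF[4]=C('u')+0=5+0=5
L[5]='$': occ=0, LF[5]=C('$')+0=0+0=0
L[6]='y': occ=0, LF[6]=C('y')+0=7+0=7
L[7]='r': occ=1, LF[7]=C('r')+1=1+1=2
L[8]='x': occ=0, LF[8]=C('x')+0=6+0=6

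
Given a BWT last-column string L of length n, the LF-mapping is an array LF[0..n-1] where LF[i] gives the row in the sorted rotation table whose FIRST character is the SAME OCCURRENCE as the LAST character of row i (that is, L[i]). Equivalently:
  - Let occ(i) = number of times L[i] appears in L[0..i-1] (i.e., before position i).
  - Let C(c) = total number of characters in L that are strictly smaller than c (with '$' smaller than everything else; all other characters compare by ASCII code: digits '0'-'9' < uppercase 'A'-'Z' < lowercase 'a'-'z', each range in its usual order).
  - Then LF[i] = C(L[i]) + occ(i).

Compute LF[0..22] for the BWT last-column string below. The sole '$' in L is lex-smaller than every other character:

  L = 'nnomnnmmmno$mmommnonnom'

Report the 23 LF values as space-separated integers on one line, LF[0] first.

Answer: 10 11 18 1 12 13 2 3 4 14 19 0 5 6 20 7 8 15 21 16 17 22 9

Derivation:
Char counts: '$':1, 'm':9, 'n':8, 'o':5
C (first-col start): C('$')=0, C('m')=1, C('n')=10, C('o')=18
L[0]='n': occ=0, LF[0]=C('n')+0=10+0=10
L[1]='n': occ=1, LF[1]=C('n')+1=10+1=11
L[2]='o': occ=0, LF[2]=C('o')+0=18+0=18
L[3]='m': occ=0, LF[3]=C('m')+0=1+0=1
L[4]='n': occ=2, LF[4]=C('n')+2=10+2=12
L[5]='n': occ=3, LF[5]=C('n')+3=10+3=13
L[6]='m': occ=1, LF[6]=C('m')+1=1+1=2
L[7]='m': occ=2, LF[7]=C('m')+2=1+2=3
L[8]='m': occ=3, LF[8]=C('m')+3=1+3=4
L[9]='n': occ=4, LF[9]=C('n')+4=10+4=14
L[10]='o': occ=1, LF[10]=C('o')+1=18+1=19
L[11]='$': occ=0, LF[11]=C('$')+0=0+0=0
L[12]='m': occ=4, LF[12]=C('m')+4=1+4=5
L[13]='m': occ=5, LF[13]=C('m')+5=1+5=6
L[14]='o': occ=2, LF[14]=C('o')+2=18+2=20
L[15]='m': occ=6, LF[15]=C('m')+6=1+6=7
L[16]='m': occ=7, LF[16]=C('m')+7=1+7=8
L[17]='n': occ=5, LF[17]=C('n')+5=10+5=15
L[18]='o': occ=3, LF[18]=C('o')+3=18+3=21
L[19]='n': occ=6, LF[19]=C('n')+6=10+6=16
L[20]='n': occ=7, LF[20]=C('n')+7=10+7=17
L[21]='o': occ=4, LF[21]=C('o')+4=18+4=22
L[22]='m': occ=8, LF[22]=C('m')+8=1+8=9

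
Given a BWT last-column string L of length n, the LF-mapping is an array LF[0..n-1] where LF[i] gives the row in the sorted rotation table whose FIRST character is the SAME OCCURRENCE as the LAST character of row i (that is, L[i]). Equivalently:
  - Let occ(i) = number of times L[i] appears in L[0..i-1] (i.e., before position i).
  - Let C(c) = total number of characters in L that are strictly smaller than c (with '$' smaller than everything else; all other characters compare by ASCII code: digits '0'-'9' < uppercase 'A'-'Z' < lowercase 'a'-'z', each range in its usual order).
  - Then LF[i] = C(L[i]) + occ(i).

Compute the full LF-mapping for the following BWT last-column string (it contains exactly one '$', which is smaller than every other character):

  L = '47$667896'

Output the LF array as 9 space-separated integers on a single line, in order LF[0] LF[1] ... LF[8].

Char counts: '$':1, '4':1, '6':3, '7':2, '8':1, '9':1
C (first-col start): C('$')=0, C('4')=1, C('6')=2, C('7')=5, C('8')=7, C('9')=8
L[0]='4': occ=0, LF[0]=C('4')+0=1+0=1
L[1]='7': occ=0, LF[1]=C('7')+0=5+0=5
L[2]='$': occ=0, LF[2]=C('$')+0=0+0=0
L[3]='6': occ=0, LF[3]=C('6')+0=2+0=2
L[4]='6': occ=1, LF[4]=C('6')+1=2+1=3
L[5]='7': occ=1, LF[5]=C('7')+1=5+1=6
L[6]='8': occ=0, LF[6]=C('8')+0=7+0=7
L[7]='9': occ=0, LF[7]=C('9')+0=8+0=8
L[8]='6': occ=2, LF[8]=C('6')+2=2+2=4

Answer: 1 5 0 2 3 6 7 8 4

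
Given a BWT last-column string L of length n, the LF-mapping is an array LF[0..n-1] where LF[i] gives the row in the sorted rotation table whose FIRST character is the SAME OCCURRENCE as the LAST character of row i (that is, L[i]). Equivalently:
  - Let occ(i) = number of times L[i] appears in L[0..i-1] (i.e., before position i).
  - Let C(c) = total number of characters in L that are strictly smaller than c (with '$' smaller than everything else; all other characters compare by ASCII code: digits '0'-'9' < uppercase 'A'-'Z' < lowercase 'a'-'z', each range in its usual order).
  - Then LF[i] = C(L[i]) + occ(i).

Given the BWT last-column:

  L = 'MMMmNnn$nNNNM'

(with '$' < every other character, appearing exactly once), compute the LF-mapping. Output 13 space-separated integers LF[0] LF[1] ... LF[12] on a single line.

Char counts: '$':1, 'M':4, 'N':4, 'm':1, 'n':3
C (first-col start): C('$')=0, C('M')=1, C('N')=5, C('m')=9, C('n')=10
L[0]='M': occ=0, LF[0]=C('M')+0=1+0=1
L[1]='M': occ=1, LF[1]=C('M')+1=1+1=2
L[2]='M': occ=2, LF[2]=C('M')+2=1+2=3
L[3]='m': occ=0, LF[3]=C('m')+0=9+0=9
L[4]='N': occ=0, LF[4]=C('N')+0=5+0=5
L[5]='n': occ=0, LF[5]=C('n')+0=10+0=10
L[6]='n': occ=1, LF[6]=C('n')+1=10+1=11
L[7]='$': occ=0, LF[7]=C('$')+0=0+0=0
L[8]='n': occ=2, LF[8]=C('n')+2=10+2=12
L[9]='N': occ=1, LF[9]=C('N')+1=5+1=6
L[10]='N': occ=2, LF[10]=C('N')+2=5+2=7
L[11]='N': occ=3, LF[11]=C('N')+3=5+3=8
L[12]='M': occ=3, LF[12]=C('M')+3=1+3=4

Answer: 1 2 3 9 5 10 11 0 12 6 7 8 4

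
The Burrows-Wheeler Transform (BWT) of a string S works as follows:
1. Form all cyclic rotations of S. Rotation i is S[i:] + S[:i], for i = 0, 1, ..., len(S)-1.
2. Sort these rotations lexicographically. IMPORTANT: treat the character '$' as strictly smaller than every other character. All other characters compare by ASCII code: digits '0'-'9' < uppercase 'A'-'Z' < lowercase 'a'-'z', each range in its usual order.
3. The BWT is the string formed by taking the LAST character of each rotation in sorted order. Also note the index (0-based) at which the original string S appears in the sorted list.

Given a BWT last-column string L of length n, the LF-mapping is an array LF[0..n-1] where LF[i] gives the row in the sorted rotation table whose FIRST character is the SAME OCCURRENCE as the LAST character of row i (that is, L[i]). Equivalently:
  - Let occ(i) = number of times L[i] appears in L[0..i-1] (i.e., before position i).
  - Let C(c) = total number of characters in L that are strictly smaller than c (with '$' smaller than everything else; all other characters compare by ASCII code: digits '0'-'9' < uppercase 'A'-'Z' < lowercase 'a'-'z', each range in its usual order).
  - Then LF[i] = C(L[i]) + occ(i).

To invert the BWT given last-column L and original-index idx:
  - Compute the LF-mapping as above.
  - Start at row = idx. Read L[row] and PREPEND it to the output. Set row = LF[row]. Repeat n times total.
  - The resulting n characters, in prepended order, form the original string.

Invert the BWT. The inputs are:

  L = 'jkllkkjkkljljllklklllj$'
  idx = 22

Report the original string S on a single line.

Answer: lllljkkjlllklkkjklljkj$

Derivation:
LF mapping: 1 6 13 14 7 8 2 9 10 15 3 16 4 17 18 11 19 12 20 21 22 5 0
Walk LF starting at row 22, prepending L[row]:
  step 1: row=22, L[22]='$', prepend. Next row=LF[22]=0
  step 2: row=0, L[0]='j', prepend. Next row=LF[0]=1
  step 3: row=1, L[1]='k', prepend. Next row=LF[1]=6
  step 4: row=6, L[6]='j', prepend. Next row=LF[6]=2
  step 5: row=2, L[2]='l', prepend. Next row=LF[2]=13
  step 6: row=13, L[13]='l', prepend. Next row=LF[13]=17
  step 7: row=17, L[17]='k', prepend. Next row=LF[17]=12
  step 8: row=12, L[12]='j', prepend. Next row=LF[12]=4
  step 9: row=4, L[4]='k', prepend. Next row=LF[4]=7
  step 10: row=7, L[7]='k', prepend. Next row=LF[7]=9
  step 11: row=9, L[9]='l', prepend. Next row=LF[9]=15
  step 12: row=15, L[15]='k', prepend. Next row=LF[15]=11
  step 13: row=11, L[11]='l', prepend. Next row=LF[11]=16
  step 14: row=16, L[16]='l', prepend. Next row=LF[16]=19
  step 15: row=19, L[19]='l', prepend. Next row=LF[19]=21
  step 16: row=21, L[21]='j', prepend. Next row=LF[21]=5
  step 17: row=5, L[5]='k', prepend. Next row=LF[5]=8
  step 18: row=8, L[8]='k', prepend. Next row=LF[8]=10
  step 19: row=10, L[10]='j', prepend. Next row=LF[10]=3
  step 20: row=3, L[3]='l', prepend. Next row=LF[3]=14
  step 21: row=14, L[14]='l', prepend. Next row=LF[14]=18
  step 22: row=18, L[18]='l', prepend. Next row=LF[18]=20
  step 23: row=20, L[20]='l', prepend. Next row=LF[20]=22
Reversed output: lllljkkjlllklkkjklljkj$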